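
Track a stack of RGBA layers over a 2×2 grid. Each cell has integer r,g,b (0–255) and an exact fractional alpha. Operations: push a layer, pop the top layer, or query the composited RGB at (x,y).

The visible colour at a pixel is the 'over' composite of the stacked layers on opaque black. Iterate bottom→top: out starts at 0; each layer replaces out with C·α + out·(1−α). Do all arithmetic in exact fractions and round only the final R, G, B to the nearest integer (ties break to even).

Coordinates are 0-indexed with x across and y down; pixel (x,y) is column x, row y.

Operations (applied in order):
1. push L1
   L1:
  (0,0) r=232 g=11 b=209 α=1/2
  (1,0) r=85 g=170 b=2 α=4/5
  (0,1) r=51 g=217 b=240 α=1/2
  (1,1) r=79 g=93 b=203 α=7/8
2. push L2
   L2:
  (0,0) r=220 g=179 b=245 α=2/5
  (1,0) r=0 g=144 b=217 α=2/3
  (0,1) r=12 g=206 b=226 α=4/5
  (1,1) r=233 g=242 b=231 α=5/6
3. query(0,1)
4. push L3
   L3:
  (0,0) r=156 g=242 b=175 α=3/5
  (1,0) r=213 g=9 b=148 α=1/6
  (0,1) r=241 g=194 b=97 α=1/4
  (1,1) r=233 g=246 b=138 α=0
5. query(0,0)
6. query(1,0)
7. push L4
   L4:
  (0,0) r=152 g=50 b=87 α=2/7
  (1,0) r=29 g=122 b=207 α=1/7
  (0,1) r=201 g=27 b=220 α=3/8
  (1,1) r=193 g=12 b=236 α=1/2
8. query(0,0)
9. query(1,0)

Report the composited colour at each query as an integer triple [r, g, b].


query (0,1) [L1,L2] — begin 0,0,0
+L1 (α=1/2) → [51/2, 217/2, 120]
+L2 (α=4/5) → [147/10, 373/2, 1024/5]
rounded: [15, 186, 205]

at x=0,y=0 over L1,L2,L3:
after L1 α=1/2: [116, 11/2, 209/2]
after L2 α=2/5: [788/5, 749/10, 1607/10]
after L3 α=3/5: [3916/25, 4379/25, 4232/25]
= [157, 175, 169]

(1,0) stack=L1,L2,L3; from [0,0,0]:
L1 α=4/5: [68, 136, 8/5]
L2 α=2/3: [68/3, 424/3, 726/5]
L3 α=1/6: [979/18, 2147/18, 437/3]
rounded: [54, 119, 146]

at x=0,y=0 over L1,L2,L3,L4:
after L1 α=1/2: [116, 11/2, 209/2]
after L2 α=2/5: [788/5, 749/10, 1607/10]
after L3 α=3/5: [3916/25, 4379/25, 4232/25]
after L4 α=2/7: [5436/35, 697/5, 5102/35]
→ [155, 139, 146]

query (1,0) [L1,L2,L3,L4] — begin 0,0,0
L1 α=4/5: [68, 136, 8/5]
L2 α=2/3: [68/3, 424/3, 726/5]
L3 α=1/6: [979/18, 2147/18, 437/3]
L4 α=1/7: [1066/21, 359/3, 1081/7]
= [51, 120, 154]


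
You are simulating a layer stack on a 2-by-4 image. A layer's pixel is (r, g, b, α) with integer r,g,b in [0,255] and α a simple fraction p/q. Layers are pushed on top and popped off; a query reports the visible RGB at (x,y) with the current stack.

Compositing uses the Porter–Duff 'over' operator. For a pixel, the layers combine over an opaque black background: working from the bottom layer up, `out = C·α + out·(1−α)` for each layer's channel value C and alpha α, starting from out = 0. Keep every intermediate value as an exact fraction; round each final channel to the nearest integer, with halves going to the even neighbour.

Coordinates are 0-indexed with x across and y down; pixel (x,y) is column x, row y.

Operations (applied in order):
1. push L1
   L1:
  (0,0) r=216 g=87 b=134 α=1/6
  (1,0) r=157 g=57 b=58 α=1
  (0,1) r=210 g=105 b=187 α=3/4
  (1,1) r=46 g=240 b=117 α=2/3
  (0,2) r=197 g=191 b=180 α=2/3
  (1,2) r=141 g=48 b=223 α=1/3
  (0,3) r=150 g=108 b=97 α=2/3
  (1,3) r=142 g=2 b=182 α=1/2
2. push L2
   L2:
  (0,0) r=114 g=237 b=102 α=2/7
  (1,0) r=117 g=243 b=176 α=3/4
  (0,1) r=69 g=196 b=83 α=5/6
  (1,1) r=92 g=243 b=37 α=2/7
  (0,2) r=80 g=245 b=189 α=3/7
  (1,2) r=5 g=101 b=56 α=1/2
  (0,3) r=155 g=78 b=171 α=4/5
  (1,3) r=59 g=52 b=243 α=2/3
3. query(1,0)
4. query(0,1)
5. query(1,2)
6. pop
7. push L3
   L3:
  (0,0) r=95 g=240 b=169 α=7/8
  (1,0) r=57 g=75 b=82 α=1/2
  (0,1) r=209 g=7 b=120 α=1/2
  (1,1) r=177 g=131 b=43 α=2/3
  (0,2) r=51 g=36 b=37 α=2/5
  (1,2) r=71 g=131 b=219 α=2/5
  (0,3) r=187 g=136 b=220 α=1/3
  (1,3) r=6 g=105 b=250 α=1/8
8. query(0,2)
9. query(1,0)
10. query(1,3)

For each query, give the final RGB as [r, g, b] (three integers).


(1,0) stack=L1,L2; from [0,0,0]:
+L1 (α=1) → [157, 57, 58]
+L2 (α=3/4) → [127, 393/2, 293/2]
= [127, 196, 146]

at x=0,y=1 over L1,L2:
after L1 α=3/4: [315/2, 315/4, 561/4]
after L2 α=5/6: [335/4, 4235/24, 2221/24]
rounded: [84, 176, 93]

query (1,2) [L1,L2] — begin 0,0,0
after L1 α=1/3: [47, 16, 223/3]
after L2 α=1/2: [26, 117/2, 391/6]
→ [26, 58, 65]

at x=0,y=2 over L1,L3:
+L1 (α=2/3) → [394/3, 382/3, 120]
+L3 (α=2/5) → [496/5, 454/5, 434/5]
= [99, 91, 87]

query (1,0) [L1,L3] — begin 0,0,0
L1 α=1: [157, 57, 58]
L3 α=1/2: [107, 66, 70]
= [107, 66, 70]

at x=1,y=3 over L1,L3:
after L1 α=1/2: [71, 1, 91]
after L3 α=1/8: [503/8, 14, 887/8]
rounded: [63, 14, 111]


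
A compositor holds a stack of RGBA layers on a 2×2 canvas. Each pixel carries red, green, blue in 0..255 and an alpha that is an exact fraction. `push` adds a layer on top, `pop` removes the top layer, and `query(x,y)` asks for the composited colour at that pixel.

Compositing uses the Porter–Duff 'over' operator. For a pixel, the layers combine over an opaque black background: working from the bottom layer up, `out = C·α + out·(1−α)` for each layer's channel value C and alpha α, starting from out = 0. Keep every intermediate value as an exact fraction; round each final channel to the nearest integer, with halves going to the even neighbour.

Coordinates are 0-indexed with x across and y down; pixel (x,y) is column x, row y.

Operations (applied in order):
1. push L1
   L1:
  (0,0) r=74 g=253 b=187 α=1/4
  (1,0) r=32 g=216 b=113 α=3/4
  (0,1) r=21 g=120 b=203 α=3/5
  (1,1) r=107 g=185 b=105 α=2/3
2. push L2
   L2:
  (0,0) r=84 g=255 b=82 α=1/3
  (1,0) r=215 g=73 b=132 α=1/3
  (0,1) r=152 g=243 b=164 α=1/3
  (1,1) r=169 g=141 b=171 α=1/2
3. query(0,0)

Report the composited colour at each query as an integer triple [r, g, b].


query (0,0) [L1,L2] — begin 0,0,0
L1 α=1/4: [37/2, 253/4, 187/4]
L2 α=1/3: [121/3, 763/6, 117/2]
→ [40, 127, 58]


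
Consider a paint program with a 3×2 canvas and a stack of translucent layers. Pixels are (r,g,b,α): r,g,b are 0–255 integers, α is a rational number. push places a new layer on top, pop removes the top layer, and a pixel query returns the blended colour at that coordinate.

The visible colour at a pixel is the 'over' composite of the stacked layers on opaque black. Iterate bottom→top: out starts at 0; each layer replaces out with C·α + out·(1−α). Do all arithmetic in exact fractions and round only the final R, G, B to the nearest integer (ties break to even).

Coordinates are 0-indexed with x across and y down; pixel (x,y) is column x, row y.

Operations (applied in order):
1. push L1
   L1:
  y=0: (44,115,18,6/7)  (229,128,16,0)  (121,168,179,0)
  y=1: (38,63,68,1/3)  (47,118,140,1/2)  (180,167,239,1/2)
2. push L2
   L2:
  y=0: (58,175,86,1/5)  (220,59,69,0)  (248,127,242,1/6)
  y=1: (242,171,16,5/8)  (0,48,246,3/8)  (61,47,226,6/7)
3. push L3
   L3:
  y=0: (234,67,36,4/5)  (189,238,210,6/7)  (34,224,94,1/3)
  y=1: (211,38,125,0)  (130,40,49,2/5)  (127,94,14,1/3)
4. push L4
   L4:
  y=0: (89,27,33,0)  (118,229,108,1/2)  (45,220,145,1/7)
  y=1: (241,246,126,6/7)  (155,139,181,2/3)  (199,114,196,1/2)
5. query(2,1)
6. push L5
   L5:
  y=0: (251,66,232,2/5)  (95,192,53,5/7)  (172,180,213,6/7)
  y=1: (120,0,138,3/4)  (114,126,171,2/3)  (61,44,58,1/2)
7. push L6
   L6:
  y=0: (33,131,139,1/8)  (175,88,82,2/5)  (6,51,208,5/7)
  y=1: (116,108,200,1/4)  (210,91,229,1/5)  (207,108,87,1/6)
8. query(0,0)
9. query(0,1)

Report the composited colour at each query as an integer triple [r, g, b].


(2,1) stack=L1,L2,L3,L4; from [0,0,0]:
after L1 α=1/2: [90, 167/2, 239/2]
after L2 α=6/7: [456/7, 731/14, 2951/14]
after L3 α=1/3: [1801/21, 463/7, 3049/21]
after L4 α=1/2: [2990/21, 1261/14, 7165/42]
= [142, 90, 171]

query (0,0) [L1,L2,L3,L4,L5,L6] — begin 0,0,0
L1 α=6/7: [264/7, 690/7, 108/7]
L2 α=1/5: [1462/35, 797/7, 1034/35]
L3 α=4/5: [34222/175, 2673/35, 6074/175]
L4 α=0: [34222/175, 2673/35, 6074/175]
L5 α=2/5: [190516/875, 12639/175, 99422/875]
L6 α=1/8: [194641/1000, 7957/100, 116797/1000]
= [195, 80, 117]

(0,1) stack=L1,L2,L3,L4,L5,L6; from [0,0,0]:
after L1 α=1/3: [38/3, 21, 68/3]
after L2 α=5/8: [156, 459/4, 37/2]
after L3 α=0: [156, 459/4, 37/2]
after L4 α=6/7: [1602/7, 909/4, 1549/14]
after L5 α=3/4: [2061/14, 909/16, 7345/56]
after L6 α=1/4: [7807/56, 4455/64, 33235/224]
rounded: [139, 70, 148]


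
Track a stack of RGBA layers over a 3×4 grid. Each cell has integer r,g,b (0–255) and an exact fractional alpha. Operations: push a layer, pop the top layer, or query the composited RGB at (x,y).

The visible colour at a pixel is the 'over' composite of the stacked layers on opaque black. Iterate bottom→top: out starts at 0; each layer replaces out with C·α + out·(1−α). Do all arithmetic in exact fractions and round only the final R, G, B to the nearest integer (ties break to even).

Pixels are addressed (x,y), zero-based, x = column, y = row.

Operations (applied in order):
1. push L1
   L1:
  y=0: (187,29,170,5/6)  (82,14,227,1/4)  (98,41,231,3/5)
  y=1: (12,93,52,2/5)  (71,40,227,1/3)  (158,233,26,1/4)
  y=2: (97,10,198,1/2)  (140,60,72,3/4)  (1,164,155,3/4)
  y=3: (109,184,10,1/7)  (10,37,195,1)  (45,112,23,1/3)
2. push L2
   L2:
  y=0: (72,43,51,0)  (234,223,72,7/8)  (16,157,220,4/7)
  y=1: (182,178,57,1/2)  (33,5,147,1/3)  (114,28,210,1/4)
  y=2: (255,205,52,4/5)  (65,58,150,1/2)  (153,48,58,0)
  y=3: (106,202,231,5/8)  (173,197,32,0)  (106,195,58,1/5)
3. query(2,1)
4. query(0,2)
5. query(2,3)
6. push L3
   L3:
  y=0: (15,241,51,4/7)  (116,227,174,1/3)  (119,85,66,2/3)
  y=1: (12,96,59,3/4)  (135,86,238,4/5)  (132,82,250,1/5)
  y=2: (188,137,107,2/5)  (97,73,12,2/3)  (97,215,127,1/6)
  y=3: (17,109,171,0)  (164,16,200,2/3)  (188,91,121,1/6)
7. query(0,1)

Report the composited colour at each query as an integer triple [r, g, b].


(2,1) stack=L1,L2; from [0,0,0]:
after L1 α=1/4: [79/2, 233/4, 13/2]
after L2 α=1/4: [465/8, 811/16, 459/8]
= [58, 51, 57]

(0,2) stack=L1,L2; from [0,0,0]:
after L1 α=1/2: [97/2, 5, 99]
after L2 α=4/5: [2137/10, 165, 307/5]
= [214, 165, 61]

(2,3) stack=L1,L2; from [0,0,0]:
after L1 α=1/3: [15, 112/3, 23/3]
after L2 α=1/5: [166/5, 1033/15, 266/15]
= [33, 69, 18]

at x=0,y=1 over L1,L2,L3:
L1 α=2/5: [24/5, 186/5, 104/5]
L2 α=1/2: [467/5, 538/5, 389/10]
L3 α=3/4: [647/20, 989/10, 2159/40]
= [32, 99, 54]


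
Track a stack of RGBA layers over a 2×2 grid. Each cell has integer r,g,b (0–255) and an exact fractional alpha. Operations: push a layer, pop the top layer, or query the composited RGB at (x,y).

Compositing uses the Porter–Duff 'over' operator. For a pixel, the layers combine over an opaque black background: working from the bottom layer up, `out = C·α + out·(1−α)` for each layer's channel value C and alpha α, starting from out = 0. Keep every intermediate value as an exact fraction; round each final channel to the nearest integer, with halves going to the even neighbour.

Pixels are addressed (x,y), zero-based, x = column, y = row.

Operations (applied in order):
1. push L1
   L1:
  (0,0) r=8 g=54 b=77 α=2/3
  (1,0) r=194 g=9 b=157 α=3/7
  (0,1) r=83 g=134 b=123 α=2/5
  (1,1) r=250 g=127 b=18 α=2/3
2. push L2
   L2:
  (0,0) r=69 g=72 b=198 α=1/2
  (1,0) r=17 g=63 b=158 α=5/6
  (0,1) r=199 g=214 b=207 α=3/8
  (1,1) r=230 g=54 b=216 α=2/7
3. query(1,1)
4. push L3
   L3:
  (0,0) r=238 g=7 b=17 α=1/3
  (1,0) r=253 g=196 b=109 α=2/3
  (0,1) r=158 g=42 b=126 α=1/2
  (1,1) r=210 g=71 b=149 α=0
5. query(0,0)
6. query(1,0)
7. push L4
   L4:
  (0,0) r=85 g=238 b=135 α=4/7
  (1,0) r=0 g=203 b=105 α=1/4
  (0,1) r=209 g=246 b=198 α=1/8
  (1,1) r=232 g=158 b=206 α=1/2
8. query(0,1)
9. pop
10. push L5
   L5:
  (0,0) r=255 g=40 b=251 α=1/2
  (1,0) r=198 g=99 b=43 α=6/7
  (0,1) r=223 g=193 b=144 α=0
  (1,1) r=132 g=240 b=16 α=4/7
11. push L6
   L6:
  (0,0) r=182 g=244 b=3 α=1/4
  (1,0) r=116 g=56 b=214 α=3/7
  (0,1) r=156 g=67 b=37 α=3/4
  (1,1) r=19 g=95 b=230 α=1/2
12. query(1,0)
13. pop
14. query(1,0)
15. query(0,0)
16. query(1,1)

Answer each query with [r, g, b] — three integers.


query (1,1) [L1,L2] — begin 0,0,0
L1 α=2/3: [500/3, 254/3, 12]
L2 α=2/7: [3880/21, 1594/21, 492/7]
→ [185, 76, 70]

(0,0) stack=L1,L2,L3; from [0,0,0]:
+L1 (α=2/3) → [16/3, 36, 154/3]
+L2 (α=1/2) → [223/6, 54, 374/3]
+L3 (α=1/3) → [937/9, 115/3, 799/9]
rounded: [104, 38, 89]

at x=1,y=0 over L1,L2,L3:
L1 α=3/7: [582/7, 27/7, 471/7]
L2 α=5/6: [1177/42, 372/7, 6001/42]
L3 α=2/3: [22429/126, 3116/21, 15157/126]
rounded: [178, 148, 120]

(0,1) stack=L1,L2,L3,L4; from [0,0,0]:
after L1 α=2/5: [166/5, 268/5, 246/5]
after L2 α=3/8: [763/8, 455/4, 867/8]
after L3 α=1/2: [2027/16, 623/8, 1875/16]
after L4 α=1/8: [17533/128, 6329/64, 16293/128]
= [137, 99, 127]

at x=1,y=0 over L1,L2,L3,L5,L6:
L1 α=3/7: [582/7, 27/7, 471/7]
L2 α=5/6: [1177/42, 372/7, 6001/42]
L3 α=2/3: [22429/126, 3116/21, 15157/126]
L5 α=6/7: [172117/882, 15590/147, 47665/882]
L6 α=3/7: [497702/3087, 87056/1029, 378452/3087]
→ [161, 85, 123]

at x=1,y=0 over L1,L2,L3,L5:
+L1 (α=3/7) → [582/7, 27/7, 471/7]
+L2 (α=5/6) → [1177/42, 372/7, 6001/42]
+L3 (α=2/3) → [22429/126, 3116/21, 15157/126]
+L5 (α=6/7) → [172117/882, 15590/147, 47665/882]
rounded: [195, 106, 54]

at x=0,y=0 over L1,L2,L3,L5:
after L1 α=2/3: [16/3, 36, 154/3]
after L2 α=1/2: [223/6, 54, 374/3]
after L3 α=1/3: [937/9, 115/3, 799/9]
after L5 α=1/2: [1616/9, 235/6, 1529/9]
rounded: [180, 39, 170]

at x=1,y=1 over L1,L2,L3,L5:
L1 α=2/3: [500/3, 254/3, 12]
L2 α=2/7: [3880/21, 1594/21, 492/7]
L3 α=0: [3880/21, 1594/21, 492/7]
L5 α=4/7: [7576/49, 8314/49, 1924/49]
rounded: [155, 170, 39]


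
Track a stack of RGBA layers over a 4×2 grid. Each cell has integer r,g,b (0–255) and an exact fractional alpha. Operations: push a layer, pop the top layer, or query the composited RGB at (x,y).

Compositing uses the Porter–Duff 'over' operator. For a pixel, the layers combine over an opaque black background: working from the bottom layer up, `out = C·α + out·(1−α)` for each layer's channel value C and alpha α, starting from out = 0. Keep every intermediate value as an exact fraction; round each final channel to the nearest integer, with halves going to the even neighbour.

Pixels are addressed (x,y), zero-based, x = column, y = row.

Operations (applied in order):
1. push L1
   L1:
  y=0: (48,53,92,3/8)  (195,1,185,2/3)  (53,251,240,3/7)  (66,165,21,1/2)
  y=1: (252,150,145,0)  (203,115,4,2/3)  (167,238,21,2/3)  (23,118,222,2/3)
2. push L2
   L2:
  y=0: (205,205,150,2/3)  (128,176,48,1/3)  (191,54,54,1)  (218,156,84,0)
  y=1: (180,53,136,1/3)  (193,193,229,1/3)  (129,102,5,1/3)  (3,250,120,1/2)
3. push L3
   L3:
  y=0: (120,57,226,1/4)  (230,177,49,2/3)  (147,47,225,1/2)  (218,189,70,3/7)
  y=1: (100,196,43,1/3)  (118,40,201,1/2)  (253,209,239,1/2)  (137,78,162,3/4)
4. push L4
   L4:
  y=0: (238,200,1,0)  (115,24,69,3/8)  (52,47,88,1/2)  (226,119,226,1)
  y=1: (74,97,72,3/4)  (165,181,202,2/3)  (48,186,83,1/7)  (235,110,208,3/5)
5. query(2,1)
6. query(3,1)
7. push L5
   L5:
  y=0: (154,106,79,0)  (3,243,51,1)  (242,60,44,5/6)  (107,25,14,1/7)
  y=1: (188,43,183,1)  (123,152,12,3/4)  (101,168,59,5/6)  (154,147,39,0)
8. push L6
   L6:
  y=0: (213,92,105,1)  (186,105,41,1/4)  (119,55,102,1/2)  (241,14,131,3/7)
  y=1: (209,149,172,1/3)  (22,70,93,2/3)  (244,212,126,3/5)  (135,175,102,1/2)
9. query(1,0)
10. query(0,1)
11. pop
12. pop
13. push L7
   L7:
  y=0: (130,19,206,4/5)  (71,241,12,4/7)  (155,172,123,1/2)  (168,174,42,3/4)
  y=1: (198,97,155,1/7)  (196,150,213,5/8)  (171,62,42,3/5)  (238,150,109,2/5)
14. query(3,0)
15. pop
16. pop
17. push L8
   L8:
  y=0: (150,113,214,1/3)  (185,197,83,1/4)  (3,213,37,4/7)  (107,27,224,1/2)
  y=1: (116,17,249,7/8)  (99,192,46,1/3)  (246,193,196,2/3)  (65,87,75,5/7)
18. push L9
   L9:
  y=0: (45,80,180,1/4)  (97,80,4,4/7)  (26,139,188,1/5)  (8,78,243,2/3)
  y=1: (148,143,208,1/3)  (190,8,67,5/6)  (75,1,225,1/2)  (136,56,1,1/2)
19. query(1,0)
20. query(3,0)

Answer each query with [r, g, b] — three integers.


at x=2,y=1 over L1,L2,L3,L4:
+L1 (α=2/3) → [334/3, 476/3, 14]
+L2 (α=1/3) → [1055/9, 1258/9, 11]
+L3 (α=1/2) → [1666/9, 3139/18, 125]
+L4 (α=1/7) → [3476/21, 3697/21, 119]
rounded: [166, 176, 119]

query (3,1) [L1,L2,L3,L4] — begin 0,0,0
+L1 (α=2/3) → [46/3, 236/3, 148]
+L2 (α=1/2) → [55/6, 493/3, 134]
+L3 (α=3/4) → [2521/24, 1195/12, 155]
+L4 (α=3/5) → [10981/60, 635/6, 934/5]
= [183, 106, 187]

(1,0) stack=L1,L2,L3,L4,L5,L6; from [0,0,0]:
L1 α=2/3: [130, 2/3, 370/3]
L2 α=1/3: [388/3, 532/9, 884/9]
L3 α=2/3: [1768/9, 3718/27, 1766/27]
L4 α=3/8: [11945/72, 10267/108, 14419/216]
L5 α=1: [3, 243, 51]
L6 α=1/4: [195/4, 417/2, 97/2]
→ [49, 208, 48]

query (0,1) [L1,L2,L3,L4,L5,L6] — begin 0,0,0
after L1 α=0: [0, 0, 0]
after L2 α=1/3: [60, 53/3, 136/3]
after L3 α=1/3: [220/3, 694/9, 401/9]
after L4 α=3/4: [443/6, 3313/36, 2345/36]
after L5 α=1: [188, 43, 183]
after L6 α=1/3: [195, 235/3, 538/3]
= [195, 78, 179]

query (3,0) [L1,L2,L3,L4,L7] — begin 0,0,0
after L1 α=1/2: [33, 165/2, 21/2]
after L2 α=0: [33, 165/2, 21/2]
after L3 α=3/7: [786/7, 897/7, 36]
after L4 α=1: [226, 119, 226]
after L7 α=3/4: [365/2, 641/4, 88]
= [182, 160, 88]

at x=1,y=0 over L1,L2,L3,L8,L9:
+L1 (α=2/3) → [130, 2/3, 370/3]
+L2 (α=1/3) → [388/3, 532/9, 884/9]
+L3 (α=2/3) → [1768/9, 3718/27, 1766/27]
+L8 (α=1/4) → [2323/12, 5491/36, 2513/36]
+L9 (α=4/7) → [3875/28, 1333/12, 2705/84]
rounded: [138, 111, 32]

at x=3,y=0 over L1,L2,L3,L8,L9:
after L1 α=1/2: [33, 165/2, 21/2]
after L2 α=0: [33, 165/2, 21/2]
after L3 α=3/7: [786/7, 897/7, 36]
after L8 α=1/2: [1535/14, 543/7, 130]
after L9 α=2/3: [1759/42, 545/7, 616/3]
= [42, 78, 205]


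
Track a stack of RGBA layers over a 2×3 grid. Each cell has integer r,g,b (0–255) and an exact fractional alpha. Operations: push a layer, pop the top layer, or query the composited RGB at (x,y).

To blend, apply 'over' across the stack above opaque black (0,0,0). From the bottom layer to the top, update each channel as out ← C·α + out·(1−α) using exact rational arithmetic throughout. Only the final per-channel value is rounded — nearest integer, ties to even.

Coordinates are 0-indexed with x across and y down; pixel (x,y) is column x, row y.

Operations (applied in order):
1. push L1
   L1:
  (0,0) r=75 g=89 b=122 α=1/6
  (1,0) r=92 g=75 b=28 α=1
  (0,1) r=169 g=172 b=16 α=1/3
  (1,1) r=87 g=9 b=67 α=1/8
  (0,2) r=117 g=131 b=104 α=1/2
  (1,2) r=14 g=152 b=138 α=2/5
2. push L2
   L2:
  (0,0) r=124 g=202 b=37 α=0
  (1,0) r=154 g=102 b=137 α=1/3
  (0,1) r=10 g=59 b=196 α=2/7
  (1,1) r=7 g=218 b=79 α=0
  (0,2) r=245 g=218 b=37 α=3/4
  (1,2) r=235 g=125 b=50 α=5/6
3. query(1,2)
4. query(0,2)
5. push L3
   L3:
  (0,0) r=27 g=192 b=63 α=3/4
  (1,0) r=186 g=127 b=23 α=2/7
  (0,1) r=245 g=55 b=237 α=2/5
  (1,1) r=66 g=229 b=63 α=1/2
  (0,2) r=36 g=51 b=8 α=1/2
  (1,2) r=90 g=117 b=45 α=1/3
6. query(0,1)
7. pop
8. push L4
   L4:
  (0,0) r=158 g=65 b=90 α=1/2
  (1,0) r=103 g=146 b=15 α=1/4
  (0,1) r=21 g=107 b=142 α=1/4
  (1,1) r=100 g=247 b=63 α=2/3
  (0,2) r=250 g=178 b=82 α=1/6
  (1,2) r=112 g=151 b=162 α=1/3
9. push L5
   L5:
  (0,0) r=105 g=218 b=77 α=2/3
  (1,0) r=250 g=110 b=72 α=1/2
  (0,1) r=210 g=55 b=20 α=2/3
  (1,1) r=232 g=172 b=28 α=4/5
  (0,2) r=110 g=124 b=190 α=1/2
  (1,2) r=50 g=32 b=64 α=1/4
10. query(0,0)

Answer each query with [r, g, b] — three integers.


(1,2) stack=L1,L2; from [0,0,0]:
+L1 (α=2/5) → [28/5, 304/5, 276/5]
+L2 (α=5/6) → [5903/30, 1143/10, 763/15]
= [197, 114, 51]

at x=0,y=2 over L1,L2:
+L1 (α=1/2) → [117/2, 131/2, 52]
+L2 (α=3/4) → [1587/8, 1439/8, 163/4]
→ [198, 180, 41]

query (0,1) [L1,L2,L3] — begin 0,0,0
+L1 (α=1/3) → [169/3, 172/3, 16/3]
+L2 (α=2/7) → [905/21, 1214/21, 1256/21]
+L3 (α=2/5) → [867/7, 1984/35, 4574/35]
rounded: [124, 57, 131]

query (0,0) [L1,L2,L4,L5] — begin 0,0,0
L1 α=1/6: [25/2, 89/6, 61/3]
L2 α=0: [25/2, 89/6, 61/3]
L4 α=1/2: [341/4, 479/12, 331/6]
L5 α=2/3: [1181/12, 5711/36, 1255/18]
rounded: [98, 159, 70]


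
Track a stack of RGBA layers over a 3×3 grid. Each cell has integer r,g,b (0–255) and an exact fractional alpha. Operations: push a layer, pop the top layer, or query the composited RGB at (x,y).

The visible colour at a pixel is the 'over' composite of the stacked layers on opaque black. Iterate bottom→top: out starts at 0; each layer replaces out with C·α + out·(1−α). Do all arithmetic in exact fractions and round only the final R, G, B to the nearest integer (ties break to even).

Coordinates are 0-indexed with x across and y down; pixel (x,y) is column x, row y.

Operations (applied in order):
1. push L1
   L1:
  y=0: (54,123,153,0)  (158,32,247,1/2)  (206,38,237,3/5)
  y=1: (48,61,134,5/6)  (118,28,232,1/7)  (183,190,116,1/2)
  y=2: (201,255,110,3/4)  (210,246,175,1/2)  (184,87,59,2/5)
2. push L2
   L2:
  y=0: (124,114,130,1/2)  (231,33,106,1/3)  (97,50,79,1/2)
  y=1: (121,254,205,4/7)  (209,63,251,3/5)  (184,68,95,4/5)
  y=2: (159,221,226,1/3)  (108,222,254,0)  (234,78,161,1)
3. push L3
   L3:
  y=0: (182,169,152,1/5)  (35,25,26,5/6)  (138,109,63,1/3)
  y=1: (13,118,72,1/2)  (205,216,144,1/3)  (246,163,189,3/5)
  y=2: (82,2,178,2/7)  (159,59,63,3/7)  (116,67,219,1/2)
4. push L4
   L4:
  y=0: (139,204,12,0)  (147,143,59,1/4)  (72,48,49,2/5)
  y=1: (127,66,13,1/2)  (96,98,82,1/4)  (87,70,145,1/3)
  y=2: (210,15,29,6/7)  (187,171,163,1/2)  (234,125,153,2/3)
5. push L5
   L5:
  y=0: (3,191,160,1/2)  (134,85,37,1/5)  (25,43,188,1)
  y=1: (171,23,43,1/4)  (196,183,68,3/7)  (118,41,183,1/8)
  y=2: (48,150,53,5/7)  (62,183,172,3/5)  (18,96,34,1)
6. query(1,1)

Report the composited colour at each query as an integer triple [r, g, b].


(1,1) stack=L1,L2,L3,L4,L5; from [0,0,0]:
+L1 (α=1/7) → [118/7, 4, 232/7]
+L2 (α=3/5) → [925/7, 197/5, 1147/7]
+L3 (α=1/3) → [1095/7, 1474/15, 3302/21]
+L4 (α=1/4) → [3957/28, 491/5, 969/7]
+L5 (α=3/7) → [8073/49, 4709/35, 5304/49]
= [165, 135, 108]


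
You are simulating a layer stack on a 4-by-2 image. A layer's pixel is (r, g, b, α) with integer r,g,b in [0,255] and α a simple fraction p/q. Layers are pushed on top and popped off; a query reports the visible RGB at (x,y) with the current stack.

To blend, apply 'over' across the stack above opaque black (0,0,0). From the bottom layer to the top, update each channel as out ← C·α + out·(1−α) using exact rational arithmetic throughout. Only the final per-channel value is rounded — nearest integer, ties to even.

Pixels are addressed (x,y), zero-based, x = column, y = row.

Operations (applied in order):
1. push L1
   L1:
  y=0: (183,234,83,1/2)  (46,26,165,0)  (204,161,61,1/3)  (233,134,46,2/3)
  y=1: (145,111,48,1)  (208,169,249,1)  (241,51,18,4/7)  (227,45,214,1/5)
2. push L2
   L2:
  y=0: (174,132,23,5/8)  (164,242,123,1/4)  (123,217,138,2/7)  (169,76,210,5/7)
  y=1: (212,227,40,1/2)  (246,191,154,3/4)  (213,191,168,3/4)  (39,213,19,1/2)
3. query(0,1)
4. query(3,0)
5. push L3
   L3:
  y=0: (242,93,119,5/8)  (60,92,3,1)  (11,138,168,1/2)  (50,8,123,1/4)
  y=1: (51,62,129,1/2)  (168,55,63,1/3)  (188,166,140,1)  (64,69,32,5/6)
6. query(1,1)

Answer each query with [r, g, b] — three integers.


query (0,1) [L1,L2] — begin 0,0,0
+L1 (α=1) → [145, 111, 48]
+L2 (α=1/2) → [357/2, 169, 44]
= [178, 169, 44]

at x=3,y=0 over L1,L2:
+L1 (α=2/3) → [466/3, 268/3, 92/3]
+L2 (α=5/7) → [3467/21, 1676/21, 3334/21]
→ [165, 80, 159]

query (1,1) [L1,L2,L3] — begin 0,0,0
+L1 (α=1) → [208, 169, 249]
+L2 (α=3/4) → [473/2, 371/2, 711/4]
+L3 (α=1/3) → [641/3, 142, 279/2]
rounded: [214, 142, 140]


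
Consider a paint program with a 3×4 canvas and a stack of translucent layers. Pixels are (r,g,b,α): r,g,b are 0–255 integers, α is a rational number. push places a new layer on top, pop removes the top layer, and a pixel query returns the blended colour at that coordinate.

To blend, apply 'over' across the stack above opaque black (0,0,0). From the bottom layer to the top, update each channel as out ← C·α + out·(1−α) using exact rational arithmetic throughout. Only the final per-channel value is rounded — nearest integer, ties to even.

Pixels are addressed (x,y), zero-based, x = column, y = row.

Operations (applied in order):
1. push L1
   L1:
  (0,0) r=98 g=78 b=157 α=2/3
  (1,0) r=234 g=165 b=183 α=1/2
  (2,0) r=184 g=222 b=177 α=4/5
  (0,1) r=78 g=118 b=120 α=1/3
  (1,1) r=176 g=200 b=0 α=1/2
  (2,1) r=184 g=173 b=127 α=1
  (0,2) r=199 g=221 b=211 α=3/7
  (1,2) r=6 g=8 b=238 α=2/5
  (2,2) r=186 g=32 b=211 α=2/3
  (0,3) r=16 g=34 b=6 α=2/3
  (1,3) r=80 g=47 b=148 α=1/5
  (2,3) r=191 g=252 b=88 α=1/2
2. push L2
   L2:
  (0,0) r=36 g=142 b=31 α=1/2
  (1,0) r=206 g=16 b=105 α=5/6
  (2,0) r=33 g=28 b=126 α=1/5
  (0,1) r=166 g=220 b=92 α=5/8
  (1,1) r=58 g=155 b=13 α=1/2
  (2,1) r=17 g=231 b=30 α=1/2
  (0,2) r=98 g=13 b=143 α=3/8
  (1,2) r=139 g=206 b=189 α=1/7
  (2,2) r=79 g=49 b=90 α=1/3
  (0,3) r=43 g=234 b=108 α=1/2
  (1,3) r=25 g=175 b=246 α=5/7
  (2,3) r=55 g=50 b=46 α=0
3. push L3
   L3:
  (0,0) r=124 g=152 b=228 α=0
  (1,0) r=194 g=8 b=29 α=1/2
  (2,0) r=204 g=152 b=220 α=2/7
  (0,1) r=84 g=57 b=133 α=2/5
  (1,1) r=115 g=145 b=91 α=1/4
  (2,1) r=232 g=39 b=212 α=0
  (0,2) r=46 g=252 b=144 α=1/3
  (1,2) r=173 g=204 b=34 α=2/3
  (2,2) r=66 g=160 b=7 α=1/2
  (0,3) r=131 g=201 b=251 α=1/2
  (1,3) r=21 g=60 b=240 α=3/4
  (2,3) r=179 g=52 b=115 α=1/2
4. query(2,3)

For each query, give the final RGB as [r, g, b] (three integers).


query (2,3) [L1,L2,L3] — begin 0,0,0
L1 α=1/2: [191/2, 126, 44]
L2 α=0: [191/2, 126, 44]
L3 α=1/2: [549/4, 89, 159/2]
rounded: [137, 89, 80]


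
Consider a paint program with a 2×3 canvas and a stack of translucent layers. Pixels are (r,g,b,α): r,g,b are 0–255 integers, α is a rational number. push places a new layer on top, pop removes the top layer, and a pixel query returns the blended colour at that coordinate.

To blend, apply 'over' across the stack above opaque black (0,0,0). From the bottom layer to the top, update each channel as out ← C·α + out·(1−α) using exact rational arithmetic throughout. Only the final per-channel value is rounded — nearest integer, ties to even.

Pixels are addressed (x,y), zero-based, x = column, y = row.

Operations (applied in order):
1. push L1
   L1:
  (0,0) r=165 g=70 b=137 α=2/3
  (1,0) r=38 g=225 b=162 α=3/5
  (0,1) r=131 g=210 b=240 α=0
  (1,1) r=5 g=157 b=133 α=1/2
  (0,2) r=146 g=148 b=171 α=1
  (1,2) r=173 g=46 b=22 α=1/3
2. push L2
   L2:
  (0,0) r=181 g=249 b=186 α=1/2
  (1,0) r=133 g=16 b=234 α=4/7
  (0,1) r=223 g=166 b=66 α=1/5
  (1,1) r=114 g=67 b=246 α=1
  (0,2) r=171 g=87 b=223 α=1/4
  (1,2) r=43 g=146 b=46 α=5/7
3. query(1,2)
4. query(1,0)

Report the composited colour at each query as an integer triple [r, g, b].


query (1,2) [L1,L2] — begin 0,0,0
after L1 α=1/3: [173/3, 46/3, 22/3]
after L2 α=5/7: [991/21, 326/3, 734/21]
rounded: [47, 109, 35]

at x=1,y=0 over L1,L2:
after L1 α=3/5: [114/5, 135, 486/5]
after L2 α=4/7: [3002/35, 67, 6138/35]
= [86, 67, 175]


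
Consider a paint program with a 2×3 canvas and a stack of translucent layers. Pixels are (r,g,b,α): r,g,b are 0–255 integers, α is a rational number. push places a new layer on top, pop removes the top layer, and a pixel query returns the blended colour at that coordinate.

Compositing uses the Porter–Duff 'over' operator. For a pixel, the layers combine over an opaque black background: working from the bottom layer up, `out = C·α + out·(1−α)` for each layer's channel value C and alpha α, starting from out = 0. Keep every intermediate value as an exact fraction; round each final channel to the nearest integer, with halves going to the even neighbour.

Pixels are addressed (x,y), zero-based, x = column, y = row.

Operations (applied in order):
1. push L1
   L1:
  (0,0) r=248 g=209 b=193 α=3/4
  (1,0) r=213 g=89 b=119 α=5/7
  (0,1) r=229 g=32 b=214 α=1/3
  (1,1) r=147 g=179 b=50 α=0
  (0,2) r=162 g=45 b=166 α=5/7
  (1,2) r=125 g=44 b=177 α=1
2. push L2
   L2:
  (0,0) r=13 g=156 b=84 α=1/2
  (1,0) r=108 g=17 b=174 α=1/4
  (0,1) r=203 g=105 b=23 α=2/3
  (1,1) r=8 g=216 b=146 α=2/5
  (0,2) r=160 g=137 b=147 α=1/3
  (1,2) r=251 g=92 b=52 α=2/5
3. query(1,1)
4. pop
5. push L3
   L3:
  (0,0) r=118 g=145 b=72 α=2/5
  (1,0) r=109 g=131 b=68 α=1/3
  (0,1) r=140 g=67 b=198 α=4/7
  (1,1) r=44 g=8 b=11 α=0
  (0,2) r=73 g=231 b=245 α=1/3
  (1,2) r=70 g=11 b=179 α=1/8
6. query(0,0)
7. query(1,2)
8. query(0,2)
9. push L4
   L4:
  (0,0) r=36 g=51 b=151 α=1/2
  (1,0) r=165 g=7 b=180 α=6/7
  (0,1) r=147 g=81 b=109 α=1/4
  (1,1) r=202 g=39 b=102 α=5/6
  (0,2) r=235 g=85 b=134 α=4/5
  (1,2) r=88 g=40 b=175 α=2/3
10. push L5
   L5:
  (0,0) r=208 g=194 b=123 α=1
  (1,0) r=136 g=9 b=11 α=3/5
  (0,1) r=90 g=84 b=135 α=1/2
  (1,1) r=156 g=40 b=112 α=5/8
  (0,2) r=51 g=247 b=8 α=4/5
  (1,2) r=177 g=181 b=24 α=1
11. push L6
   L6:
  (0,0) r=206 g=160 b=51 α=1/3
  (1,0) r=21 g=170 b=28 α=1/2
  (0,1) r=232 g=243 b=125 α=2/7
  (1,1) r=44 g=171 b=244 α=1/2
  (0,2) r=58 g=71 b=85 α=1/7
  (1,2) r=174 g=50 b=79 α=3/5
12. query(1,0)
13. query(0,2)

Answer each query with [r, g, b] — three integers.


query (1,1) [L1,L2] — begin 0,0,0
after L1 α=0: [0, 0, 0]
after L2 α=2/5: [16/5, 432/5, 292/5]
= [3, 86, 58]

query (0,0) [L1,L3] — begin 0,0,0
+L1 (α=3/4) → [186, 627/4, 579/4]
+L3 (α=2/5) → [794/5, 3041/20, 2313/20]
= [159, 152, 116]

at x=1,y=2 over L1,L3:
+L1 (α=1) → [125, 44, 177]
+L3 (α=1/8) → [945/8, 319/8, 709/4]
rounded: [118, 40, 177]

query (0,2) [L1,L3] — begin 0,0,0
+L1 (α=5/7) → [810/7, 225/7, 830/7]
+L3 (α=1/3) → [2131/21, 689/7, 1125/7]
rounded: [101, 98, 161]

(1,0) stack=L1,L3,L4,L5,L6; from [0,0,0]:
L1 α=5/7: [1065/7, 445/7, 85]
L3 α=1/3: [2893/21, 1807/21, 238/3]
L4 α=6/7: [23683/147, 2689/147, 3478/21]
L5 α=3/5: [107342/735, 9347/735, 7649/105]
L6 α=1/2: [122777/1470, 134297/1470, 10589/210]
→ [84, 91, 50]

(0,2) stack=L1,L3,L4,L5,L6; from [0,0,0]:
+L1 (α=5/7) → [810/7, 225/7, 830/7]
+L3 (α=1/3) → [2131/21, 689/7, 1125/7]
+L4 (α=4/5) → [21871/105, 3069/35, 4877/35]
+L5 (α=4/5) → [43291/525, 37649/175, 5997/175]
+L6 (α=1/7) → [96732/1225, 238319/1225, 50857/1225]
rounded: [79, 195, 42]


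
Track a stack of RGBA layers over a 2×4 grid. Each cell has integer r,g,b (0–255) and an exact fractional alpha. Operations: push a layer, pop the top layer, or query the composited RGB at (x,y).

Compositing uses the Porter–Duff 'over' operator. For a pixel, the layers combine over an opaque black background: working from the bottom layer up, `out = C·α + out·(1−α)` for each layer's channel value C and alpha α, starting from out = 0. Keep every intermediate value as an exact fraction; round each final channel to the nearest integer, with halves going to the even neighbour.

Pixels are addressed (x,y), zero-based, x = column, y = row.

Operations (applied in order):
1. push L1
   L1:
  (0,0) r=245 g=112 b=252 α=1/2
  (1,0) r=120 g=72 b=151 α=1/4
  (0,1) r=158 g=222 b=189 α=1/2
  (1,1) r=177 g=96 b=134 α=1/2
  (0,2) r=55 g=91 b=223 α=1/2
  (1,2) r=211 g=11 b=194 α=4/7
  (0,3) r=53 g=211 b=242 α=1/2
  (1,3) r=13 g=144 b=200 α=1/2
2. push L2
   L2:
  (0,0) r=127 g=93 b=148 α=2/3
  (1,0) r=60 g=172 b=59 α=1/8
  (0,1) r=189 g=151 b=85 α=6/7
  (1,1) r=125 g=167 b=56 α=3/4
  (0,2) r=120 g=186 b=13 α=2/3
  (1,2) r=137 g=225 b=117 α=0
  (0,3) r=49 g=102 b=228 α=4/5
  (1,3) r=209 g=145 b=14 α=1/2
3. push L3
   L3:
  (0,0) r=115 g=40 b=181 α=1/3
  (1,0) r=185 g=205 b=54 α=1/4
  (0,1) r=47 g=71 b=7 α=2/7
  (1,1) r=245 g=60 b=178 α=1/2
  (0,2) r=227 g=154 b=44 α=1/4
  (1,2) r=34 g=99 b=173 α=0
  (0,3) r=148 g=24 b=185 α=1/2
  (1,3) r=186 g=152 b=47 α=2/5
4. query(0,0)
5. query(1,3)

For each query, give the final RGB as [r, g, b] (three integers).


(0,0) stack=L1,L2,L3; from [0,0,0]:
after L1 α=1/2: [245/2, 56, 126]
after L2 α=2/3: [251/2, 242/3, 422/3]
after L3 α=1/3: [122, 604/9, 1387/9]
rounded: [122, 67, 154]

query (1,3) [L1,L2,L3] — begin 0,0,0
L1 α=1/2: [13/2, 72, 100]
L2 α=1/2: [431/4, 217/2, 57]
L3 α=2/5: [2781/20, 1259/10, 53]
rounded: [139, 126, 53]


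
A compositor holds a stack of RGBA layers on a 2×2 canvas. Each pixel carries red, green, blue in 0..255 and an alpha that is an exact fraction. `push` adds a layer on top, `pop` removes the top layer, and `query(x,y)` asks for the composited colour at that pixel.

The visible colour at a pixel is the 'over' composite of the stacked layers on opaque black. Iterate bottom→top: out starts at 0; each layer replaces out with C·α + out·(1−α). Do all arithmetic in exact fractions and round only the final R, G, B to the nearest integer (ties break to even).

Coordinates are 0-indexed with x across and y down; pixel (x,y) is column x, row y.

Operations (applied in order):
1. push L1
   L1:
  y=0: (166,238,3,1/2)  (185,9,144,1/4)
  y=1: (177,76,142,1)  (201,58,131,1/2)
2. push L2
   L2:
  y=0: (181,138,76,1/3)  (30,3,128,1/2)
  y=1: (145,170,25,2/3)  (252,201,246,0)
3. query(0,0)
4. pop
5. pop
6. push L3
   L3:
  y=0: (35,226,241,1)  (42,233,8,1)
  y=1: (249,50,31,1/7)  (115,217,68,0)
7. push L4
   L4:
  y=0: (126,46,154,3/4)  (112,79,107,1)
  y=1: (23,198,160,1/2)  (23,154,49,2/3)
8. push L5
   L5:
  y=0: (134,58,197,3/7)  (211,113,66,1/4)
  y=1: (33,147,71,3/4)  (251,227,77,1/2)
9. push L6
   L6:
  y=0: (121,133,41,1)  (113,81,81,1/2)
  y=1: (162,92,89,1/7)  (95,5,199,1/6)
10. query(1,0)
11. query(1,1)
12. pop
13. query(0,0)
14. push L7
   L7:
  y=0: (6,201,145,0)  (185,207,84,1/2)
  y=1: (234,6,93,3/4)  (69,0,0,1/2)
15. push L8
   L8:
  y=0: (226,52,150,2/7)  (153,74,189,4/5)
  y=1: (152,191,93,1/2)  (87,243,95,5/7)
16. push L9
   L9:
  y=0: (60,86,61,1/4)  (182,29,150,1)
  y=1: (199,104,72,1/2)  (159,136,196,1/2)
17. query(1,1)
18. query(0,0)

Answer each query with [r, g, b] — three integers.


query (0,0) [L1,L2] — begin 0,0,0
after L1 α=1/2: [83, 119, 3/2]
after L2 α=1/3: [347/3, 376/3, 79/3]
rounded: [116, 125, 26]

query (1,0) [L3,L4,L5,L6] — begin 0,0,0
L3 α=1: [42, 233, 8]
L4 α=1: [112, 79, 107]
L5 α=1/4: [547/4, 175/2, 387/4]
L6 α=1/2: [999/8, 337/4, 711/8]
→ [125, 84, 89]

(1,1) stack=L3,L4,L5,L6; from [0,0,0]:
L3 α=0: [0, 0, 0]
L4 α=2/3: [46/3, 308/3, 98/3]
L5 α=1/2: [799/6, 989/6, 329/6]
L6 α=1/6: [4565/36, 4975/36, 2839/36]
rounded: [127, 138, 79]

at x=0,y=0 over L3,L4,L5:
+L3 (α=1) → [35, 226, 241]
+L4 (α=3/4) → [413/4, 91, 703/4]
+L5 (α=3/7) → [815/7, 538/7, 1294/7]
= [116, 77, 185]

at x=1,y=1 over L3,L4,L5,L7,L8,L9:
after L3 α=0: [0, 0, 0]
after L4 α=2/3: [46/3, 308/3, 98/3]
after L5 α=1/2: [799/6, 989/6, 329/6]
after L7 α=1/2: [1213/12, 989/12, 329/12]
after L8 α=5/7: [3823/42, 8279/42, 3179/42]
after L9 α=1/2: [10501/84, 13991/84, 11411/84]
→ [125, 167, 136]

at x=0,y=0 over L3,L4,L5,L7,L8,L9:
after L3 α=1: [35, 226, 241]
after L4 α=3/4: [413/4, 91, 703/4]
after L5 α=3/7: [815/7, 538/7, 1294/7]
after L7 α=0: [815/7, 538/7, 1294/7]
after L8 α=2/7: [7239/49, 3418/49, 8570/49]
after L9 α=1/4: [24657/196, 3617/49, 28699/196]
→ [126, 74, 146]


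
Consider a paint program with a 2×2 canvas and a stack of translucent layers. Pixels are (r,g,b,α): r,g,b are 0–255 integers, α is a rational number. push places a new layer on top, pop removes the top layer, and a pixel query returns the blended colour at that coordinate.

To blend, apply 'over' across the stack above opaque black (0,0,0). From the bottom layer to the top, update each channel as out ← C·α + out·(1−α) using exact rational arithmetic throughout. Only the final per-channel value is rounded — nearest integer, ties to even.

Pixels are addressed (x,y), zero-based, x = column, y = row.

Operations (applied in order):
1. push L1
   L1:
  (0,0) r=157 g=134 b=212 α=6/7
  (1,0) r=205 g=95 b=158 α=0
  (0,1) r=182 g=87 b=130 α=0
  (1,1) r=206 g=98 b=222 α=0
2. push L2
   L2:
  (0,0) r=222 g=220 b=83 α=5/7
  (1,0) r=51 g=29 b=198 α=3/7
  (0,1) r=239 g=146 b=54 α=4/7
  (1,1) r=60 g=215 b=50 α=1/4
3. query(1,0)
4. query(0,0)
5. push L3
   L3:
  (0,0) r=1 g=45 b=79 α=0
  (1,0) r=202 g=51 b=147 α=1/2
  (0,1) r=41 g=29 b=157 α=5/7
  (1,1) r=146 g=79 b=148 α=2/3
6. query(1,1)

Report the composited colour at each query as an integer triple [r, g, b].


at x=1,y=0 over L1,L2:
after L1 α=0: [0, 0, 0]
after L2 α=3/7: [153/7, 87/7, 594/7]
rounded: [22, 12, 85]

query (0,0) [L1,L2] — begin 0,0,0
+L1 (α=6/7) → [942/7, 804/7, 1272/7]
+L2 (α=5/7) → [9654/49, 9308/49, 5449/49]
= [197, 190, 111]

query (1,1) [L1,L2,L3] — begin 0,0,0
+L1 (α=0) → [0, 0, 0]
+L2 (α=1/4) → [15, 215/4, 25/2]
+L3 (α=2/3) → [307/3, 847/12, 617/6]
→ [102, 71, 103]


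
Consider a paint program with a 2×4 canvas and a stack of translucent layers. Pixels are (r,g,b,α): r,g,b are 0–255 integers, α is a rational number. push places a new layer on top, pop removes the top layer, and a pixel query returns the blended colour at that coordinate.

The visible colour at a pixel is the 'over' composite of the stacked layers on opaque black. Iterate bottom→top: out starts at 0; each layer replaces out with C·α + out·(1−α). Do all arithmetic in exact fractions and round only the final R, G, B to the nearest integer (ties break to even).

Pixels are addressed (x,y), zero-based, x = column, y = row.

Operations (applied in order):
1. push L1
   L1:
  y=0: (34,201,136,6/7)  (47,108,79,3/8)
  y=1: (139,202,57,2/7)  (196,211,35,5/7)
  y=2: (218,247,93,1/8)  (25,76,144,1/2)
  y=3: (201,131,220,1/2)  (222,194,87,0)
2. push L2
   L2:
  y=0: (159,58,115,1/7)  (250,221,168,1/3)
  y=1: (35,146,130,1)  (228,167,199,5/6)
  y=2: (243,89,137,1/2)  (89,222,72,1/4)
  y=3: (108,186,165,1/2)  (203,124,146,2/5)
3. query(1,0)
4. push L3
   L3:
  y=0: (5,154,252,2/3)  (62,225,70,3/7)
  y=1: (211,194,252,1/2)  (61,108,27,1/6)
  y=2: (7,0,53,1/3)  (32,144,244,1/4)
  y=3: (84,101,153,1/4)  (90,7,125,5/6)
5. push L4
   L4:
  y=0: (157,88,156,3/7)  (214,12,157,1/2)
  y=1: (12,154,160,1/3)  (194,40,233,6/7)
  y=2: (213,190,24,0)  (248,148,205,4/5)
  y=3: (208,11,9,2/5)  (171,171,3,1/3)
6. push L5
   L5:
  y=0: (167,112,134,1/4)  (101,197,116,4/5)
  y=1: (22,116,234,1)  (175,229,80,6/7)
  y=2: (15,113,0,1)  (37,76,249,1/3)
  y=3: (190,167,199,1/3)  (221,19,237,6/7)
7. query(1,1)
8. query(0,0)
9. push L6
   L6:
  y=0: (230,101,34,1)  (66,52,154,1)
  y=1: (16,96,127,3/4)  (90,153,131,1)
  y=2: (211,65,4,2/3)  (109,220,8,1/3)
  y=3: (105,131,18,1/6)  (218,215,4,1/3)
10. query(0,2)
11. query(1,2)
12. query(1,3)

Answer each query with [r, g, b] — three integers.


at x=1,y=0 over L1,L2:
+L1 (α=3/8) → [141/8, 81/2, 237/8]
+L2 (α=1/3) → [1141/12, 302/3, 303/4]
= [95, 101, 76]

query (1,1) [L1,L2,L3,L4,L5] — begin 0,0,0
after L1 α=5/7: [140, 1055/7, 25]
after L2 α=5/6: [640/3, 1150/7, 170]
after L3 α=1/6: [3383/18, 3253/21, 877/6]
after L4 α=6/7: [24335/126, 8293/147, 9265/42]
after L5 α=6/7: [156635/882, 210271/1029, 29425/294]
rounded: [178, 204, 100]

(0,0) stack=L1,L2,L3,L4,L5; from [0,0,0]:
L1 α=6/7: [204/7, 1206/7, 816/7]
L2 α=1/7: [2337/49, 7642/49, 5701/49]
L3 α=2/3: [2827/147, 7578/49, 30397/147]
L4 α=3/7: [80545/1029, 43248/343, 190384/1029]
L5 α=1/4: [68913/686, 42040/343, 118173/686]
= [100, 123, 172]

at x=0,y=2 over L1,L2,L3,L4,L5,L6:
after L1 α=1/8: [109/4, 247/8, 93/8]
after L2 α=1/2: [1081/8, 959/16, 1189/16]
after L3 α=1/3: [1109/12, 959/24, 1613/24]
after L4 α=0: [1109/12, 959/24, 1613/24]
after L5 α=1: [15, 113, 0]
after L6 α=2/3: [437/3, 81, 8/3]
rounded: [146, 81, 3]

(1,2) stack=L1,L2,L3,L4,L5,L6; from [0,0,0]:
+L1 (α=1/2) → [25/2, 38, 72]
+L2 (α=1/4) → [253/8, 84, 72]
+L3 (α=1/4) → [1015/32, 99, 115]
+L4 (α=4/5) → [32759/160, 691/5, 187]
+L5 (α=1/3) → [35719/240, 1762/15, 623/3]
+L6 (α=1/3) → [48799/360, 6824/45, 1270/9]
rounded: [136, 152, 141]

(1,3) stack=L1,L2,L3,L4,L5,L6; from [0,0,0]:
after L1 α=0: [0, 0, 0]
after L2 α=2/5: [406/5, 248/5, 292/5]
after L3 α=5/6: [1328/15, 141/10, 1139/10]
after L4 α=1/3: [5221/45, 332/5, 1154/15]
after L5 α=6/7: [64891/315, 902/35, 3212/15]
after L6 α=1/3: [198452/945, 9329/105, 6484/45]
rounded: [210, 89, 144]


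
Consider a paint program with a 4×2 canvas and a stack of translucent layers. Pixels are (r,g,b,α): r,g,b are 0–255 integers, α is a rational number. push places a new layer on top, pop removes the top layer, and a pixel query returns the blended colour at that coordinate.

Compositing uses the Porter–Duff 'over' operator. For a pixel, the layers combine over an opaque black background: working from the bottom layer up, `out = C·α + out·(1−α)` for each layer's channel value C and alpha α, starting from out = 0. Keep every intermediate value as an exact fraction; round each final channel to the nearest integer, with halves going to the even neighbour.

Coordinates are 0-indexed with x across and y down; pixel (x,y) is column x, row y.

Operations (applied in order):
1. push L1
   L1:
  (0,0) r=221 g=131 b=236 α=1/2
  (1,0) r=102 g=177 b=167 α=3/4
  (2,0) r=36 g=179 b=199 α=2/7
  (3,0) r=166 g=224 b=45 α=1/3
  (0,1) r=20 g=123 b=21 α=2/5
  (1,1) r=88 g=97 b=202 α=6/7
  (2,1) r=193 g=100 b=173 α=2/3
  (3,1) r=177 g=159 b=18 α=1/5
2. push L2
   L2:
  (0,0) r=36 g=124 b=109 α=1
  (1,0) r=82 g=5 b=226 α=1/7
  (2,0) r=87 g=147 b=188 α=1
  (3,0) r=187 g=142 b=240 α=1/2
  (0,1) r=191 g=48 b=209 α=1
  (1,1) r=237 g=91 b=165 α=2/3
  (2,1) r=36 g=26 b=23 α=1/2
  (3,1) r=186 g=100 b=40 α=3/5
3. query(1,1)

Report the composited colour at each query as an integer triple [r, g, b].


(1,1) stack=L1,L2; from [0,0,0]:
+L1 (α=6/7) → [528/7, 582/7, 1212/7]
+L2 (α=2/3) → [1282/7, 1856/21, 1174/7]
rounded: [183, 88, 168]
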